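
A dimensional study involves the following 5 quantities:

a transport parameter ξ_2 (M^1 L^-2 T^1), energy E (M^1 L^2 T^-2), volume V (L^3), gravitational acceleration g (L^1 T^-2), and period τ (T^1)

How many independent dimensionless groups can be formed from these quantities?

There are 5 variables and 3 base dimensions (M, L, T).
The dimension matrix has rank 3.
Independent dimensionless groups: 5 − 3 = 2.

2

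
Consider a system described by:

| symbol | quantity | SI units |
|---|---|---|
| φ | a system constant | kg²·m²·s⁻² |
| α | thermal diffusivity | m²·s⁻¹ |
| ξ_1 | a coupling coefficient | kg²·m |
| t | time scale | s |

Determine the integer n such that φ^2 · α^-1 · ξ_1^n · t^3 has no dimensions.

-2

Balance the M exponent: (2)·n from ξ_1, plus 2·(2) − (0) + 3·(0) = 4 from the rest, must sum to zero.
2n + 4 = 0, so n = -2.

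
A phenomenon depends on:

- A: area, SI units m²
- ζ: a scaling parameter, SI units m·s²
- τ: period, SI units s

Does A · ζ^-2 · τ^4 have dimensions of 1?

Sum the exponent of each base dimension across the product:
  L: [A]_L − 2·[ζ]_L + 4·[τ]_L = (2) − 2·(1) + 4·(0) = 0
  T: [A]_T − 2·[ζ]_T + 4·[τ]_T = (0) − 2·(2) + 4·(1) = 0
All base exponents vanish — dimensionless.

yes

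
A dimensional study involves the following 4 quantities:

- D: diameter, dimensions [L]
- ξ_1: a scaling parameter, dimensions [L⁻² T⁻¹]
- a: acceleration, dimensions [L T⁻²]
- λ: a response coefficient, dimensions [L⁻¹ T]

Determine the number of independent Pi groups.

2

There are 4 variables and 2 base dimensions (L, T).
The dimension matrix has rank 2.
Independent dimensionless groups: 4 − 2 = 2.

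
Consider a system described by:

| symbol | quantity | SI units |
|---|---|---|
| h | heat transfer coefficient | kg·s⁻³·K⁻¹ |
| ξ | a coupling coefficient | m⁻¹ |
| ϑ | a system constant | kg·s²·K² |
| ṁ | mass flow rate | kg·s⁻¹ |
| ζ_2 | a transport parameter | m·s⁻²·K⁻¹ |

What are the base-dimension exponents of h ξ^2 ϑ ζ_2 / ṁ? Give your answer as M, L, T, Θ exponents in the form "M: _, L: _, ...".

Collect each base-dimension exponent across the product:
  M: (1) + 2·(0) + (1) − (1) + (0) = 1
  L: (0) + 2·(-1) + (0) − (0) + (1) = -1
  T: (-3) + 2·(0) + (2) − (-1) + (-2) = -2
  Θ: (-1) + 2·(0) + (2) − (0) + (-1) = 0
So the dimensions are [M L⁻¹ T⁻²].

M: 1, L: -1, T: -2, Θ: 0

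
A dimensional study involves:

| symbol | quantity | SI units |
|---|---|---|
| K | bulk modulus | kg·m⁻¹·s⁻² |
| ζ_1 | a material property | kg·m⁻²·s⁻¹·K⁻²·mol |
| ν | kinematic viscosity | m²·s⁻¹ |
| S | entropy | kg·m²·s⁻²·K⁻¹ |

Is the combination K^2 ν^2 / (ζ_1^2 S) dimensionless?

Sum the exponent of each base dimension across the product:
  M: 2·[K]_M − 2·[ζ_1]_M + 2·[ν]_M − [S]_M = 2·(1) − 2·(1) + 2·(0) − (1) = -1
  L: 2·[K]_L − 2·[ζ_1]_L + 2·[ν]_L − [S]_L = 2·(-1) − 2·(-2) + 2·(2) − (2) = 4
  T: 2·[K]_T − 2·[ζ_1]_T + 2·[ν]_T − [S]_T = 2·(-2) − 2·(-1) + 2·(-1) − (-2) = -2
  Θ: 2·[K]_Θ − 2·[ζ_1]_Θ + 2·[ν]_Θ − [S]_Θ = 2·(0) − 2·(-2) + 2·(0) − (-1) = 5
  N: 2·[K]_N − 2·[ζ_1]_N + 2·[ν]_N − [S]_N = 2·(0) − 2·(1) + 2·(0) − (0) = -2
Net dimensions [M⁻¹ L⁴ T⁻² Θ⁵ N⁻²] ≠ [1] — not dimensionless.

no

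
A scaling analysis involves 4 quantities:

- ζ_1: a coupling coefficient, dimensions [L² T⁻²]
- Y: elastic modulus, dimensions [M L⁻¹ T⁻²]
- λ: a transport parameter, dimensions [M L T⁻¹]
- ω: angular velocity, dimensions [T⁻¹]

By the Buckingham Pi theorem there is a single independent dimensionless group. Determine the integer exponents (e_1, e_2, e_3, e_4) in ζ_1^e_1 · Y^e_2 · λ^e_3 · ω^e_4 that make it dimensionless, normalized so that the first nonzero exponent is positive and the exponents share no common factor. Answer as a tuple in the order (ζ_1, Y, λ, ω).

M: e_1·(0) + e_2·(1) + e_3·(1) + e_4·(0) = 0
L: e_1·(2) + e_2·(-1) + e_3·(1) + e_4·(0) = 0
T: e_1·(-2) + e_2·(-2) + e_3·(-1) + e_4·(-1) = 0
Solving this homogeneous linear system for the smallest-integer solution (first nonzero entry positive) gives (1, 1, -1, -3).

(1, 1, -1, -3)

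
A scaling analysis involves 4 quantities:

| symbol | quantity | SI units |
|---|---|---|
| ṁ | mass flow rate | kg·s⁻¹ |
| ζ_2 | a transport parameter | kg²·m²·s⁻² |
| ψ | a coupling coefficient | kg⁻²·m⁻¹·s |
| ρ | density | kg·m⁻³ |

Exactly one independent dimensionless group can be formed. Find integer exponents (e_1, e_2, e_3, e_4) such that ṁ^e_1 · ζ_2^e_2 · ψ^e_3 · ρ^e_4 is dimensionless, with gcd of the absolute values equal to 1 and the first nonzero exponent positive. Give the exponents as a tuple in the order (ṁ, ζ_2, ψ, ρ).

M: e_1·(1) + e_2·(2) + e_3·(-2) + e_4·(1) = 0
L: e_1·(0) + e_2·(2) + e_3·(-1) + e_4·(-3) = 0
T: e_1·(-1) + e_2·(-2) + e_3·(1) + e_4·(0) = 0
Solving this homogeneous linear system for the smallest-integer solution (first nonzero entry positive) gives (3, -2, -1, -1).

(3, -2, -1, -1)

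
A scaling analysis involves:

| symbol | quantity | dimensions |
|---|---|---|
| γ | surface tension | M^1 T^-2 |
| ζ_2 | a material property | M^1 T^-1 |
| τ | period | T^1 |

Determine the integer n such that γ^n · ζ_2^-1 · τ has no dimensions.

1

Balance the M exponent: (1)·n from γ, plus −(1) + (0) = -1 from the rest, must sum to zero.
n − 1 = 0, so n = 1.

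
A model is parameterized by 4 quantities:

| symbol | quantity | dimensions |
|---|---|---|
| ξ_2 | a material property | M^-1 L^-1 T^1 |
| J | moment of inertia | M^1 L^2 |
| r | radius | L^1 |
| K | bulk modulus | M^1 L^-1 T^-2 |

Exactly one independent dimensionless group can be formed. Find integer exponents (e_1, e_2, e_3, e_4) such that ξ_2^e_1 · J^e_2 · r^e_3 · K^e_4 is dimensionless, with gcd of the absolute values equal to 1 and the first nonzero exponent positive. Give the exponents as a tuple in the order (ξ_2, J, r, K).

(2, 1, 1, 1)

M: e_1·(-1) + e_2·(1) + e_3·(0) + e_4·(1) = 0
L: e_1·(-1) + e_2·(2) + e_3·(1) + e_4·(-1) = 0
T: e_1·(1) + e_2·(0) + e_3·(0) + e_4·(-2) = 0
Solving this homogeneous linear system for the smallest-integer solution (first nonzero entry positive) gives (2, 1, 1, 1).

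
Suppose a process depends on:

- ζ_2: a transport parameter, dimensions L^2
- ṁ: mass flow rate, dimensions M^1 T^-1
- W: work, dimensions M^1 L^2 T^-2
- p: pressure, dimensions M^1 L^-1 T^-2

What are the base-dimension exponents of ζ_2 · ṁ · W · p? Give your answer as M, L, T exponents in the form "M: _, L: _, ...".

M: 3, L: 3, T: -5

Collect each base-dimension exponent across the product:
  M: (0) + (1) + (1) + (1) = 3
  L: (2) + (0) + (2) + (-1) = 3
  T: (0) + (-1) + (-2) + (-2) = -5
So the dimensions are [M³ L³ T⁻⁵].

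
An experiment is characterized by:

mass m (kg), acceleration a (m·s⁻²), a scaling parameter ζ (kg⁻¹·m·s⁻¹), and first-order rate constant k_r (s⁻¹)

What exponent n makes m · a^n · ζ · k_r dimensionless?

-1

Balance the L exponent: (1)·n from a, plus (0) + (1) + (0) = 1 from the rest, must sum to zero.
n + 1 = 0, so n = -1.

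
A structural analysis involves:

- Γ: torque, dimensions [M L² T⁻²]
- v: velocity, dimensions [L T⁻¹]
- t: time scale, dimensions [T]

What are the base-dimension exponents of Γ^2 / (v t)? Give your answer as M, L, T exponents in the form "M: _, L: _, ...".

Collect each base-dimension exponent across the product:
  M: 2·(1) − (0) − (0) = 2
  L: 2·(2) − (1) − (0) = 3
  T: 2·(-2) − (-1) − (1) = -4
So the dimensions are [M² L³ T⁻⁴].

M: 2, L: 3, T: -4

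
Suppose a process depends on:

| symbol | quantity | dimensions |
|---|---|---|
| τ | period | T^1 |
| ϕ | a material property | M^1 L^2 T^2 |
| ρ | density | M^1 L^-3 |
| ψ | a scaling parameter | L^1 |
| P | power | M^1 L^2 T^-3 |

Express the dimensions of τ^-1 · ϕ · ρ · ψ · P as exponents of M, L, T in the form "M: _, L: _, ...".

M: 3, L: 2, T: -2

Collect each base-dimension exponent across the product:
  M: −(0) + (1) + (1) + (0) + (1) = 3
  L: −(0) + (2) + (-3) + (1) + (2) = 2
  T: −(1) + (2) + (0) + (0) + (-3) = -2
So the dimensions are [M³ L² T⁻²].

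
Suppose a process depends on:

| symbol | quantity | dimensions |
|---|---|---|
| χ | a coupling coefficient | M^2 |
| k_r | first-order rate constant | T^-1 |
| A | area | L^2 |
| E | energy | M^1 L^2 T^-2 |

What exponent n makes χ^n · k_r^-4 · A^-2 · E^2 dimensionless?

Balance the M exponent: (2)·n from χ, plus −4·(0) − 2·(0) + 2·(1) = 2 from the rest, must sum to zero.
2n + 2 = 0, so n = -1.

-1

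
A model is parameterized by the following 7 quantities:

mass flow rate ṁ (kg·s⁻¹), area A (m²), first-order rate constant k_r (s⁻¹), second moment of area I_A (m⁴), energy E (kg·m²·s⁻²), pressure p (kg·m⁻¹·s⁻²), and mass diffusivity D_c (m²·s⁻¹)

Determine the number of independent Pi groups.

There are 7 variables and 3 base dimensions (M, L, T).
The dimension matrix has rank 3.
Independent dimensionless groups: 7 − 3 = 4.

4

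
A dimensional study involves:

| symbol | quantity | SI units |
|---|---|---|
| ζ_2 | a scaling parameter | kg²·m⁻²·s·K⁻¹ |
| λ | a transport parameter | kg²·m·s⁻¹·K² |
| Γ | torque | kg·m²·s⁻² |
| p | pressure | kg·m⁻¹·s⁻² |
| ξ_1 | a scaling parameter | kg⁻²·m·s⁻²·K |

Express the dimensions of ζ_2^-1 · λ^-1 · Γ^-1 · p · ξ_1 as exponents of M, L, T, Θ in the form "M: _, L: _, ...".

Collect each base-dimension exponent across the product:
  M: −(2) − (2) − (1) + (1) + (-2) = -6
  L: −(-2) − (1) − (2) + (-1) + (1) = -1
  T: −(1) − (-1) − (-2) + (-2) + (-2) = -2
  Θ: −(-1) − (2) − (0) + (0) + (1) = 0
So the dimensions are [M⁻⁶ L⁻¹ T⁻²].

M: -6, L: -1, T: -2, Θ: 0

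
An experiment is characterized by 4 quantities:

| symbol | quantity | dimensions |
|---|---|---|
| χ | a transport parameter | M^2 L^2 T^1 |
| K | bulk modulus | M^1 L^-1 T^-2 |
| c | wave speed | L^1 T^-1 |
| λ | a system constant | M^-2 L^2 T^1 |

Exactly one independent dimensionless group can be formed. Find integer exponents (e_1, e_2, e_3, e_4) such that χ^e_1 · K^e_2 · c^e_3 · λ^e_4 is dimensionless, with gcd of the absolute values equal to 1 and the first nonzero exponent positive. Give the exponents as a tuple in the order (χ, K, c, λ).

M: e_1·(2) + e_2·(1) + e_3·(0) + e_4·(-2) = 0
L: e_1·(2) + e_2·(-1) + e_3·(1) + e_4·(2) = 0
T: e_1·(1) + e_2·(-2) + e_3·(-1) + e_4·(1) = 0
Solving this homogeneous linear system for the smallest-integer solution (first nonzero entry positive) gives (1, 4, -4, 3).

(1, 4, -4, 3)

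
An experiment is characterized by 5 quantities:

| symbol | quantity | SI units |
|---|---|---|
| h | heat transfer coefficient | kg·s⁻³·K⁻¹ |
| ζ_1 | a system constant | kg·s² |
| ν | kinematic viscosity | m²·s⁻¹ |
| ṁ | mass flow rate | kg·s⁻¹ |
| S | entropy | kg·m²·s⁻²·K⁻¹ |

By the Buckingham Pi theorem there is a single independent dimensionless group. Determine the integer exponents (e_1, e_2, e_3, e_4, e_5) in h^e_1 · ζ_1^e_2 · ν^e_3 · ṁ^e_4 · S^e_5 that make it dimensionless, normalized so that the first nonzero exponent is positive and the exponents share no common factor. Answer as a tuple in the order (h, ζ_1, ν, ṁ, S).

M: e_1·(1) + e_2·(1) + e_3·(0) + e_4·(1) + e_5·(1) = 0
L: e_1·(0) + e_2·(0) + e_3·(2) + e_4·(0) + e_5·(2) = 0
T: e_1·(-3) + e_2·(2) + e_3·(-1) + e_4·(-1) + e_5·(-2) = 0
Θ: e_1·(-1) + e_2·(0) + e_3·(0) + e_4·(0) + e_5·(-1) = 0
Solving this homogeneous linear system for the smallest-integer solution (first nonzero entry positive) gives (3, 2, 3, -2, -3).

(3, 2, 3, -2, -3)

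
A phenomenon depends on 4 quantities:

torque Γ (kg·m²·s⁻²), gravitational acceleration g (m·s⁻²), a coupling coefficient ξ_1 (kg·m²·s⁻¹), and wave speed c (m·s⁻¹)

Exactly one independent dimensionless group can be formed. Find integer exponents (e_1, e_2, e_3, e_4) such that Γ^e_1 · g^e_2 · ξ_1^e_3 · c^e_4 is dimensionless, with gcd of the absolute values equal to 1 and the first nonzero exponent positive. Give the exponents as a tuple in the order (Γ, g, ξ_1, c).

M: e_1·(1) + e_2·(0) + e_3·(1) + e_4·(0) = 0
L: e_1·(2) + e_2·(1) + e_3·(2) + e_4·(1) = 0
T: e_1·(-2) + e_2·(-2) + e_3·(-1) + e_4·(-1) = 0
Solving this homogeneous linear system for the smallest-integer solution (first nonzero entry positive) gives (1, -1, -1, 1).

(1, -1, -1, 1)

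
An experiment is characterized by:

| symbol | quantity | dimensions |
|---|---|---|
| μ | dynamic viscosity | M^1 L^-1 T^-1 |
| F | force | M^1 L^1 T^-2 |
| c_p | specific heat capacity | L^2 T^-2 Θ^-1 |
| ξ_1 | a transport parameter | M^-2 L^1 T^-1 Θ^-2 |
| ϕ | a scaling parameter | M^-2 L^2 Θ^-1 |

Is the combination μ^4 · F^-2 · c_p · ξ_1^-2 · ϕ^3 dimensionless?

Sum the exponent of each base dimension across the product:
  M: 4·[μ]_M − 2·[F]_M + [c_p]_M − 2·[ξ_1]_M + 3·[ϕ]_M = 4·(1) − 2·(1) + (0) − 2·(-2) + 3·(-2) = 0
  L: 4·[μ]_L − 2·[F]_L + [c_p]_L − 2·[ξ_1]_L + 3·[ϕ]_L = 4·(-1) − 2·(1) + (2) − 2·(1) + 3·(2) = 0
  T: 4·[μ]_T − 2·[F]_T + [c_p]_T − 2·[ξ_1]_T + 3·[ϕ]_T = 4·(-1) − 2·(-2) + (-2) − 2·(-1) + 3·(0) = 0
  Θ: 4·[μ]_Θ − 2·[F]_Θ + [c_p]_Θ − 2·[ξ_1]_Θ + 3·[ϕ]_Θ = 4·(0) − 2·(0) + (-1) − 2·(-2) + 3·(-1) = 0
All base exponents vanish — dimensionless.

yes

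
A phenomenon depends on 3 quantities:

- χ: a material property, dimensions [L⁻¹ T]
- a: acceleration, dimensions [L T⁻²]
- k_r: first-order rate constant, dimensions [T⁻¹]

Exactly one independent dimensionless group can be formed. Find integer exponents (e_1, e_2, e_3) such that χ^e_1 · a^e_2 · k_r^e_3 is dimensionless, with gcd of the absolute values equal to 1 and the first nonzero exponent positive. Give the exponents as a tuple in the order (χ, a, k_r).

(1, 1, -1)

L: e_1·(-1) + e_2·(1) + e_3·(0) = 0
T: e_1·(1) + e_2·(-2) + e_3·(-1) = 0
Solving this homogeneous linear system for the smallest-integer solution (first nonzero entry positive) gives (1, 1, -1).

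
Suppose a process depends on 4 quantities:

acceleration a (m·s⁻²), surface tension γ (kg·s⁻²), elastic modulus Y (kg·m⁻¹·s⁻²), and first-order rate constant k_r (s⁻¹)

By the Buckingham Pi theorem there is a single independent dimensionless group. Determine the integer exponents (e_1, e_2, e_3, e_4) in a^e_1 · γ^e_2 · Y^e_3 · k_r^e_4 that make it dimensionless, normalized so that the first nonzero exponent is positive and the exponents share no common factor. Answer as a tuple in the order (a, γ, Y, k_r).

(1, -1, 1, -2)

M: e_1·(0) + e_2·(1) + e_3·(1) + e_4·(0) = 0
L: e_1·(1) + e_2·(0) + e_3·(-1) + e_4·(0) = 0
T: e_1·(-2) + e_2·(-2) + e_3·(-2) + e_4·(-1) = 0
Solving this homogeneous linear system for the smallest-integer solution (first nonzero entry positive) gives (1, -1, 1, -2).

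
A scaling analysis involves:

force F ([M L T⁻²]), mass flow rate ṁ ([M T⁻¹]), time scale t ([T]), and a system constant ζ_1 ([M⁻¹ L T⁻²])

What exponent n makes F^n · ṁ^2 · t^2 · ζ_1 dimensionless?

-1

Balance the M exponent: (1)·n from F, plus 2·(1) + 2·(0) + (-1) = 1 from the rest, must sum to zero.
n + 1 = 0, so n = -1.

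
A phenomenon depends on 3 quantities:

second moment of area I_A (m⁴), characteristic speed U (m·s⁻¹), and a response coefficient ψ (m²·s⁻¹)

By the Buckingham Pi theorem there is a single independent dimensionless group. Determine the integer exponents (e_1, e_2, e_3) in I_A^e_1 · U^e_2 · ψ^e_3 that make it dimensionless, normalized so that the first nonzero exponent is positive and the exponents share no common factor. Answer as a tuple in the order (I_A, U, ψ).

(1, 4, -4)

L: e_1·(4) + e_2·(1) + e_3·(2) = 0
T: e_1·(0) + e_2·(-1) + e_3·(-1) = 0
Solving this homogeneous linear system for the smallest-integer solution (first nonzero entry positive) gives (1, 4, -4).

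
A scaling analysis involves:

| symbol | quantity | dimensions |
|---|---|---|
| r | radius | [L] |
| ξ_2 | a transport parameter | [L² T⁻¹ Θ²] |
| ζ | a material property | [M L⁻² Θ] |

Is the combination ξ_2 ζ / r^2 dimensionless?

Sum the exponent of each base dimension across the product:
  M: −2·[r]_M + [ξ_2]_M + [ζ]_M = −2·(0) + (0) + (1) = 1
  L: −2·[r]_L + [ξ_2]_L + [ζ]_L = −2·(1) + (2) + (-2) = -2
  T: −2·[r]_T + [ξ_2]_T + [ζ]_T = −2·(0) + (-1) + (0) = -1
  Θ: −2·[r]_Θ + [ξ_2]_Θ + [ζ]_Θ = −2·(0) + (2) + (1) = 3
Net dimensions [M L⁻² T⁻¹ Θ³] ≠ [1] — not dimensionless.

no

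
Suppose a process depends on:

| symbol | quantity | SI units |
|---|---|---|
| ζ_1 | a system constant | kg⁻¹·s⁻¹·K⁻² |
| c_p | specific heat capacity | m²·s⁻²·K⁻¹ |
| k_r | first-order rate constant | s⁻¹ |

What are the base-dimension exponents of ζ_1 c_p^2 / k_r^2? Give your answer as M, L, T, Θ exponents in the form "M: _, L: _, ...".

M: -1, L: 4, T: -3, Θ: -4

Collect each base-dimension exponent across the product:
  M: (-1) + 2·(0) − 2·(0) = -1
  L: (0) + 2·(2) − 2·(0) = 4
  T: (-1) + 2·(-2) − 2·(-1) = -3
  Θ: (-2) + 2·(-1) − 2·(0) = -4
So the dimensions are [M⁻¹ L⁴ T⁻³ Θ⁻⁴].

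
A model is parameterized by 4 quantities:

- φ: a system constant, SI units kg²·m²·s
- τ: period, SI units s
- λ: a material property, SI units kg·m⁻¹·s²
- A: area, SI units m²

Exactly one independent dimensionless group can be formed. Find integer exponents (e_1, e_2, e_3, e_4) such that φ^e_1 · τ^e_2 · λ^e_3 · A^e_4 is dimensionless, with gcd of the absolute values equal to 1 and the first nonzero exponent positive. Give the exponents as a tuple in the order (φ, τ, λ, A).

M: e_1·(2) + e_2·(0) + e_3·(1) + e_4·(0) = 0
L: e_1·(2) + e_2·(0) + e_3·(-1) + e_4·(2) = 0
T: e_1·(1) + e_2·(1) + e_3·(2) + e_4·(0) = 0
Solving this homogeneous linear system for the smallest-integer solution (first nonzero entry positive) gives (1, 3, -2, -2).

(1, 3, -2, -2)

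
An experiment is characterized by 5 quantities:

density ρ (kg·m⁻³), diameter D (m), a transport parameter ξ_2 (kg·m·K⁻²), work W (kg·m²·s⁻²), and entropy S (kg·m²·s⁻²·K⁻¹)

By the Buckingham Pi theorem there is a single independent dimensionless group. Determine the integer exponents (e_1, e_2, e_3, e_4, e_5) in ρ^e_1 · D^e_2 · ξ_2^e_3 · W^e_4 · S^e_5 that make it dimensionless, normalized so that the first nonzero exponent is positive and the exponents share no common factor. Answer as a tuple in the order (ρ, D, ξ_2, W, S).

M: e_1·(1) + e_2·(0) + e_3·(1) + e_4·(1) + e_5·(1) = 0
L: e_1·(-3) + e_2·(1) + e_3·(1) + e_4·(2) + e_5·(2) = 0
T: e_1·(0) + e_2·(0) + e_3·(0) + e_4·(-2) + e_5·(-2) = 0
Θ: e_1·(0) + e_2·(0) + e_3·(-2) + e_4·(0) + e_5·(-1) = 0
Solving this homogeneous linear system for the smallest-integer solution (first nonzero entry positive) gives (1, 4, -1, -2, 2).

(1, 4, -1, -2, 2)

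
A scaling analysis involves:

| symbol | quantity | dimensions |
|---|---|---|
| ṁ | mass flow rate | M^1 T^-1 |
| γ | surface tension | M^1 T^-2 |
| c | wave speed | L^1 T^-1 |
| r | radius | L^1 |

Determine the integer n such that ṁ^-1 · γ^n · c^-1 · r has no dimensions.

1

Balance the M exponent: (1)·n from γ, plus −(1) − (0) + (0) = -1 from the rest, must sum to zero.
n − 1 = 0, so n = 1.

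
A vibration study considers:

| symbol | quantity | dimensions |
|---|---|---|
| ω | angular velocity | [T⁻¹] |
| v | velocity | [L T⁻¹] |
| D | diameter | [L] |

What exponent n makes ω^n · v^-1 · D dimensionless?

1

Balance the T exponent: (-1)·n from ω, plus −(-1) + (0) = 1 from the rest, must sum to zero.
−n + 1 = 0, so n = 1.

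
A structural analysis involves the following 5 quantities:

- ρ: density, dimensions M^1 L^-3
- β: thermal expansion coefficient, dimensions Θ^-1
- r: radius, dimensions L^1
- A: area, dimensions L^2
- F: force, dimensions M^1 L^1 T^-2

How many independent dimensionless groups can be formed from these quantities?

1

There are 5 variables and 4 base dimensions (M, L, T, Θ).
The dimension matrix has rank 4.
Independent dimensionless groups: 5 − 4 = 1.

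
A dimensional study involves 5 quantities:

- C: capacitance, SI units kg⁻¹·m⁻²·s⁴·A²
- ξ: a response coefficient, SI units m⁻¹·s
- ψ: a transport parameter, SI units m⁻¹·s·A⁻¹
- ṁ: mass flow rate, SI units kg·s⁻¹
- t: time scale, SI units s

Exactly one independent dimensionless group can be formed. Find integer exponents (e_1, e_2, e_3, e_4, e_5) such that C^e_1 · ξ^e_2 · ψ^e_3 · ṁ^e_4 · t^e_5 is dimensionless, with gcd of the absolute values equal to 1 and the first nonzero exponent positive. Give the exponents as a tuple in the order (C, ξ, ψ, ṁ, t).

M: e_1·(-1) + e_2·(0) + e_3·(0) + e_4·(1) + e_5·(0) = 0
L: e_1·(-2) + e_2·(-1) + e_3·(-1) + e_4·(0) + e_5·(0) = 0
T: e_1·(4) + e_2·(1) + e_3·(1) + e_4·(-1) + e_5·(1) = 0
I: e_1·(2) + e_2·(0) + e_3·(-1) + e_4·(0) + e_5·(0) = 0
Solving this homogeneous linear system for the smallest-integer solution (first nonzero entry positive) gives (1, -4, 2, 1, -1).

(1, -4, 2, 1, -1)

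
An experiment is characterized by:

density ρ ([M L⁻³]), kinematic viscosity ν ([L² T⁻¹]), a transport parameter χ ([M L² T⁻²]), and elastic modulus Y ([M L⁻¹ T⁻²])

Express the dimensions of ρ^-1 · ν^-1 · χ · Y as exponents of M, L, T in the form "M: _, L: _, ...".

M: 1, L: 2, T: -3

Collect each base-dimension exponent across the product:
  M: −(1) − (0) + (1) + (1) = 1
  L: −(-3) − (2) + (2) + (-1) = 2
  T: −(0) − (-1) + (-2) + (-2) = -3
So the dimensions are [M L² T⁻³].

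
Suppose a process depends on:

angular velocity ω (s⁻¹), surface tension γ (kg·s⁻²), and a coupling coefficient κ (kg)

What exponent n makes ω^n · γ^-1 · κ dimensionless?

Balance the T exponent: (-1)·n from ω, plus −(-2) + (0) = 2 from the rest, must sum to zero.
−n + 2 = 0, so n = 2.

2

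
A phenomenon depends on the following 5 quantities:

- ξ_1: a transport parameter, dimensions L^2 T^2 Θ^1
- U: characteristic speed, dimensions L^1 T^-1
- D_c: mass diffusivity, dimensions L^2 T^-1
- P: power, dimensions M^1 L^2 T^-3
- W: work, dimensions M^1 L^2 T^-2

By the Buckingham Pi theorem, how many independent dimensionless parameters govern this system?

1

There are 5 variables and 4 base dimensions (M, L, T, Θ).
The dimension matrix has rank 4.
Independent dimensionless groups: 5 − 4 = 1.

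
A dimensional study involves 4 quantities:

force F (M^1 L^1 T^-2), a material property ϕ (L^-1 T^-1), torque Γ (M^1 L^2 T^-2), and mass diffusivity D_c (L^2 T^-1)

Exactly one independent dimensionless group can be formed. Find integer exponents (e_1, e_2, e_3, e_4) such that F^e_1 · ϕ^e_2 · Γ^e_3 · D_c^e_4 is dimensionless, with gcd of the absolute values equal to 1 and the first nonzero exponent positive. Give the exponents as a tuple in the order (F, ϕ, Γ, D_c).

M: e_1·(1) + e_2·(0) + e_3·(1) + e_4·(0) = 0
L: e_1·(1) + e_2·(-1) + e_3·(2) + e_4·(2) = 0
T: e_1·(-2) + e_2·(-1) + e_3·(-2) + e_4·(-1) = 0
Solving this homogeneous linear system for the smallest-integer solution (first nonzero entry positive) gives (3, -1, -3, 1).

(3, -1, -3, 1)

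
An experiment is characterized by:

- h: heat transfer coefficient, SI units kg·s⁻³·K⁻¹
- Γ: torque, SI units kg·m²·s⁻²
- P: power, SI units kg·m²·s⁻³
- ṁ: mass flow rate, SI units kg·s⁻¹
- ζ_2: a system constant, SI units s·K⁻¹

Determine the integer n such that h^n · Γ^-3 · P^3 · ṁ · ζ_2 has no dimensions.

Balance the M exponent: (1)·n from h, plus −3·(1) + 3·(1) + (1) + (0) = 1 from the rest, must sum to zero.
n + 1 = 0, so n = -1.

-1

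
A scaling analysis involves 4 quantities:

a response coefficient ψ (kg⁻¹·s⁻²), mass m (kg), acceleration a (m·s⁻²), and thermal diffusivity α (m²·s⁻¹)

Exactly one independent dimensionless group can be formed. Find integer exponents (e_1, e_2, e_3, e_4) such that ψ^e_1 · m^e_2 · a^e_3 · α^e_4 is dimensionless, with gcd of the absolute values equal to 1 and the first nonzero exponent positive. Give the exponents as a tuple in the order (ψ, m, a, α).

(3, 3, -4, 2)

M: e_1·(-1) + e_2·(1) + e_3·(0) + e_4·(0) = 0
L: e_1·(0) + e_2·(0) + e_3·(1) + e_4·(2) = 0
T: e_1·(-2) + e_2·(0) + e_3·(-2) + e_4·(-1) = 0
Solving this homogeneous linear system for the smallest-integer solution (first nonzero entry positive) gives (3, 3, -4, 2).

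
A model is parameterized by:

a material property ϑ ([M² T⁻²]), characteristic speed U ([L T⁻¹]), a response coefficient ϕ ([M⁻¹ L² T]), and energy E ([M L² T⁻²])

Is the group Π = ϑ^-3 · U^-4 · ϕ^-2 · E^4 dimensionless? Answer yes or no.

yes

Sum the exponent of each base dimension across the product:
  M: −3·[ϑ]_M − 4·[U]_M − 2·[ϕ]_M + 4·[E]_M = −3·(2) − 4·(0) − 2·(-1) + 4·(1) = 0
  L: −3·[ϑ]_L − 4·[U]_L − 2·[ϕ]_L + 4·[E]_L = −3·(0) − 4·(1) − 2·(2) + 4·(2) = 0
  T: −3·[ϑ]_T − 4·[U]_T − 2·[ϕ]_T + 4·[E]_T = −3·(-2) − 4·(-1) − 2·(1) + 4·(-2) = 0
All base exponents vanish — dimensionless.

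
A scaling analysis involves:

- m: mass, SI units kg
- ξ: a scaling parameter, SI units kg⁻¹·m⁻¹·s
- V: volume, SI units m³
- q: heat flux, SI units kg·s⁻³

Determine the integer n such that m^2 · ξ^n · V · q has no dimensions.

Balance the M exponent: (-1)·n from ξ, plus 2·(1) + (0) + (1) = 3 from the rest, must sum to zero.
−n + 3 = 0, so n = 3.

3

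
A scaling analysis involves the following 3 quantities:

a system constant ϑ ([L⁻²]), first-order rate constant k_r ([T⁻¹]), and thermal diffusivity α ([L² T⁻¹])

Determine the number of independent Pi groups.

1

There are 3 variables and 2 base dimensions (L, T).
The dimension matrix has rank 2.
Independent dimensionless groups: 3 − 2 = 1.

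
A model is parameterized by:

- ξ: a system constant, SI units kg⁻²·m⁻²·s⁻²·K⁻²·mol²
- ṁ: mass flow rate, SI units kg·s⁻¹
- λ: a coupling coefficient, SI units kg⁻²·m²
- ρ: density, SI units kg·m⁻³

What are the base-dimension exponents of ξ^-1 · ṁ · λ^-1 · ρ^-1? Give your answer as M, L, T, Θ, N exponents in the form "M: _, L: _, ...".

M: 4, L: 3, T: 1, Θ: 2, N: -2

Collect each base-dimension exponent across the product:
  M: −(-2) + (1) − (-2) − (1) = 4
  L: −(-2) + (0) − (2) − (-3) = 3
  T: −(-2) + (-1) − (0) − (0) = 1
  Θ: −(-2) + (0) − (0) − (0) = 2
  N: −(2) + (0) − (0) − (0) = -2
So the dimensions are [M⁴ L³ T Θ² N⁻²].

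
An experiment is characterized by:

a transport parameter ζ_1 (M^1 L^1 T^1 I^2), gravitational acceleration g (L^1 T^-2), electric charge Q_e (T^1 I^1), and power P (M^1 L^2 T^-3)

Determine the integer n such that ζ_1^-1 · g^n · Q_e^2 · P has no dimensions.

Balance the L exponent: (1)·n from g, plus −(1) + 2·(0) + (2) = 1 from the rest, must sum to zero.
n + 1 = 0, so n = -1.

-1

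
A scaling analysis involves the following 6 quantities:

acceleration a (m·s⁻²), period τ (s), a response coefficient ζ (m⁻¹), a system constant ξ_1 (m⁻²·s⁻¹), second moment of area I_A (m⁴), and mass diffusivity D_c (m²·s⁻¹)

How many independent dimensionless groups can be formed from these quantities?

There are 6 variables and 2 base dimensions (L, T).
The dimension matrix has rank 2.
Independent dimensionless groups: 6 − 2 = 4.

4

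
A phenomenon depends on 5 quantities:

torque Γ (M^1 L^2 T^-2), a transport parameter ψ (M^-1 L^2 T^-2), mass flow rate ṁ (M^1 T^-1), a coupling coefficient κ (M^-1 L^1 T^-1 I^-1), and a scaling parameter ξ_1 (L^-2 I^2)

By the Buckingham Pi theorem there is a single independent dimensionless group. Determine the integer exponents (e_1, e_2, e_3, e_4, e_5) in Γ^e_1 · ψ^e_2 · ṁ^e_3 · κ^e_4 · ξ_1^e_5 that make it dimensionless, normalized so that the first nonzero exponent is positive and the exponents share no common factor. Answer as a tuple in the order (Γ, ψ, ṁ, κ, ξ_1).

M: e_1·(1) + e_2·(-1) + e_3·(1) + e_4·(-1) + e_5·(0) = 0
L: e_1·(2) + e_2·(2) + e_3·(0) + e_4·(1) + e_5·(-2) = 0
T: e_1·(-2) + e_2·(-2) + e_3·(-1) + e_4·(-1) + e_5·(0) = 0
I: e_1·(0) + e_2·(0) + e_3·(0) + e_4·(-1) + e_5·(2) = 0
Solving this homogeneous linear system for the smallest-integer solution (first nonzero entry positive) gives (2, -2, -2, 2, 1).

(2, -2, -2, 2, 1)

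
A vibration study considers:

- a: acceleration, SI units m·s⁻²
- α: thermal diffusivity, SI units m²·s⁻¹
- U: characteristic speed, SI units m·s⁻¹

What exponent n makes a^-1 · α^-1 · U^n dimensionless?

Balance the L exponent: (1)·n from U, plus −(1) − (2) = -3 from the rest, must sum to zero.
n − 3 = 0, so n = 3.

3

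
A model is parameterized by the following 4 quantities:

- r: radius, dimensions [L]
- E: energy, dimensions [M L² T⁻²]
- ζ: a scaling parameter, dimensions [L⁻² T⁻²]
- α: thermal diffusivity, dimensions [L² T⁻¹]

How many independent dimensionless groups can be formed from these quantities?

There are 4 variables and 3 base dimensions (M, L, T).
The dimension matrix has rank 3.
Independent dimensionless groups: 4 − 3 = 1.

1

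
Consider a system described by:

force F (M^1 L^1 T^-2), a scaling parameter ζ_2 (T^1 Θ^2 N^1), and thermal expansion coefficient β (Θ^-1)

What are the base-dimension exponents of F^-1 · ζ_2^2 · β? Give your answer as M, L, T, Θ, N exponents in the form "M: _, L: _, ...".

Collect each base-dimension exponent across the product:
  M: −(1) + 2·(0) + (0) = -1
  L: −(1) + 2·(0) + (0) = -1
  T: −(-2) + 2·(1) + (0) = 4
  Θ: −(0) + 2·(2) + (-1) = 3
  N: −(0) + 2·(1) + (0) = 2
So the dimensions are [M⁻¹ L⁻¹ T⁴ Θ³ N²].

M: -1, L: -1, T: 4, Θ: 3, N: 2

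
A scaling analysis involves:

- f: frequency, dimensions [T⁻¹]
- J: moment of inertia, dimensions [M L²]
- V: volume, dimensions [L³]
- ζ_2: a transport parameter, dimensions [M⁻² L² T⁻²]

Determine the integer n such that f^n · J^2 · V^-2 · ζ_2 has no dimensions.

-2

Balance the T exponent: (-1)·n from f, plus 2·(0) − 2·(0) + (-2) = -2 from the rest, must sum to zero.
−n − 2 = 0, so n = -2.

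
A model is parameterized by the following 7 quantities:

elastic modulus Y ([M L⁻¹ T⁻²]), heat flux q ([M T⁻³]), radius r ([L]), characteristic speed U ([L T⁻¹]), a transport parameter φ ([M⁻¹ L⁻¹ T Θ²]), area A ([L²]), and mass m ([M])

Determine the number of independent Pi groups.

3

There are 7 variables and 4 base dimensions (M, L, T, Θ).
The dimension matrix has rank 4.
Independent dimensionless groups: 7 − 4 = 3.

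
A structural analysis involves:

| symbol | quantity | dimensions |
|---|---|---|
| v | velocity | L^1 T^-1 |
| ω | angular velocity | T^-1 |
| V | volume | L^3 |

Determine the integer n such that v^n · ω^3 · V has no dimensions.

Balance the L exponent: (1)·n from v, plus 3·(0) + (3) = 3 from the rest, must sum to zero.
n + 3 = 0, so n = -3.

-3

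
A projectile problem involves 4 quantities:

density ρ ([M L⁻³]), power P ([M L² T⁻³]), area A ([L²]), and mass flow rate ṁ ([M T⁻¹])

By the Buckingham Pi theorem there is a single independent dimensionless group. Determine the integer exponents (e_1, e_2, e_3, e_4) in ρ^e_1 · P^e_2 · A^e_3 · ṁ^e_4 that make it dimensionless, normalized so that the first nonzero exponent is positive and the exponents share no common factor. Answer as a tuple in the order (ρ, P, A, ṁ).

M: e_1·(1) + e_2·(1) + e_3·(0) + e_4·(1) = 0
L: e_1·(-3) + e_2·(2) + e_3·(2) + e_4·(0) = 0
T: e_1·(0) + e_2·(-3) + e_3·(0) + e_4·(-1) = 0
Solving this homogeneous linear system for the smallest-integer solution (first nonzero entry positive) gives (2, 1, 2, -3).

(2, 1, 2, -3)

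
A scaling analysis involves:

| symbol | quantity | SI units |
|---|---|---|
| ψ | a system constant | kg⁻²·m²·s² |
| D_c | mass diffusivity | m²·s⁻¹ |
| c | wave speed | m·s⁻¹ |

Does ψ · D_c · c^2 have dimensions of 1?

Sum the exponent of each base dimension across the product:
  M: [ψ]_M + [D_c]_M + 2·[c]_M = (-2) + (0) + 2·(0) = -2
  L: [ψ]_L + [D_c]_L + 2·[c]_L = (2) + (2) + 2·(1) = 6
  T: [ψ]_T + [D_c]_T + 2·[c]_T = (2) + (-1) + 2·(-1) = -1
Net dimensions [M⁻² L⁶ T⁻¹] ≠ [1] — not dimensionless.

no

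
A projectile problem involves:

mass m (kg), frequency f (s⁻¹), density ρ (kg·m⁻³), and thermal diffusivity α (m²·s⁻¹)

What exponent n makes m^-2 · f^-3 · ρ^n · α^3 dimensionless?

Balance the M exponent: (1)·n from ρ, plus −2·(1) − 3·(0) + 3·(0) = -2 from the rest, must sum to zero.
n − 2 = 0, so n = 2.

2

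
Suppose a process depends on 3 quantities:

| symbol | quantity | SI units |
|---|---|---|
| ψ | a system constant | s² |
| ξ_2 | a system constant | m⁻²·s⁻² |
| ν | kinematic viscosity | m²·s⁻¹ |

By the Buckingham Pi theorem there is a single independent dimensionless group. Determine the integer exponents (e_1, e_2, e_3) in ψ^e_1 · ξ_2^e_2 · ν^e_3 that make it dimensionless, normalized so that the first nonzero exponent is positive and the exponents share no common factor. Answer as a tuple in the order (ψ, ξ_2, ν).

L: e_1·(0) + e_2·(-2) + e_3·(2) = 0
T: e_1·(2) + e_2·(-2) + e_3·(-1) = 0
Solving this homogeneous linear system for the smallest-integer solution (first nonzero entry positive) gives (3, 2, 2).

(3, 2, 2)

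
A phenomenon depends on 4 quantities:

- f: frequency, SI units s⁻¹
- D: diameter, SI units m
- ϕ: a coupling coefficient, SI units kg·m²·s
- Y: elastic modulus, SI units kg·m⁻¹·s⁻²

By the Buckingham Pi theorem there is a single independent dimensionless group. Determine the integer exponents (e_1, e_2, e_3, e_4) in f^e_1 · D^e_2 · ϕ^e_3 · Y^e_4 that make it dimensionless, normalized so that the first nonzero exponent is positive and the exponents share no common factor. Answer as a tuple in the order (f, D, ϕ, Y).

M: e_1·(0) + e_2·(0) + e_3·(1) + e_4·(1) = 0
L: e_1·(0) + e_2·(1) + e_3·(2) + e_4·(-1) = 0
T: e_1·(-1) + e_2·(0) + e_3·(1) + e_4·(-2) = 0
Solving this homogeneous linear system for the smallest-integer solution (first nonzero entry positive) gives (3, -3, 1, -1).

(3, -3, 1, -1)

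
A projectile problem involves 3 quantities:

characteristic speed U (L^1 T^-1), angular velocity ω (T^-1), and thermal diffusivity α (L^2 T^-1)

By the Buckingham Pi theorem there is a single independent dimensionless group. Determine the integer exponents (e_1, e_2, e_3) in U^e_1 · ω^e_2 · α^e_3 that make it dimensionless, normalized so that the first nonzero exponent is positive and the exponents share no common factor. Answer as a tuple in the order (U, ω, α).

L: e_1·(1) + e_2·(0) + e_3·(2) = 0
T: e_1·(-1) + e_2·(-1) + e_3·(-1) = 0
Solving this homogeneous linear system for the smallest-integer solution (first nonzero entry positive) gives (2, -1, -1).

(2, -1, -1)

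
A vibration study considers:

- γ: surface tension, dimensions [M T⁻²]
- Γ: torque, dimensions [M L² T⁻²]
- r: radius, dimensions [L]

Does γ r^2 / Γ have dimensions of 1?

Sum the exponent of each base dimension across the product:
  M: [γ]_M − [Γ]_M + 2·[r]_M = (1) − (1) + 2·(0) = 0
  L: [γ]_L − [Γ]_L + 2·[r]_L = (0) − (2) + 2·(1) = 0
  T: [γ]_T − [Γ]_T + 2·[r]_T = (-2) − (-2) + 2·(0) = 0
All base exponents vanish — dimensionless.

yes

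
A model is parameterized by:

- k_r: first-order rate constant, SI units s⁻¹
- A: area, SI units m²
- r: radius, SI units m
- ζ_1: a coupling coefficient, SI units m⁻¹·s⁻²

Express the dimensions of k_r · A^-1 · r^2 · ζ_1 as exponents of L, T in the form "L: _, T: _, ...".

Collect each base-dimension exponent across the product:
  L: (0) − (2) + 2·(1) + (-1) = -1
  T: (-1) − (0) + 2·(0) + (-2) = -3
So the dimensions are [L⁻¹ T⁻³].

L: -1, T: -3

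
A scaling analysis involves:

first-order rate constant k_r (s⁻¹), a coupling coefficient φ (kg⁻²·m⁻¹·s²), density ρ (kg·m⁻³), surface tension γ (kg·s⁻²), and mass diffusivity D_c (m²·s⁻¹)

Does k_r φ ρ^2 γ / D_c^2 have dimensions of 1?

Sum the exponent of each base dimension across the product:
  M: [k_r]_M + [φ]_M + 2·[ρ]_M + [γ]_M − 2·[D_c]_M = (0) + (-2) + 2·(1) + (1) − 2·(0) = 1
  L: [k_r]_L + [φ]_L + 2·[ρ]_L + [γ]_L − 2·[D_c]_L = (0) + (-1) + 2·(-3) + (0) − 2·(2) = -11
  T: [k_r]_T + [φ]_T + 2·[ρ]_T + [γ]_T − 2·[D_c]_T = (-1) + (2) + 2·(0) + (-2) − 2·(-1) = 1
Net dimensions [M L⁻¹¹ T] ≠ [1] — not dimensionless.

no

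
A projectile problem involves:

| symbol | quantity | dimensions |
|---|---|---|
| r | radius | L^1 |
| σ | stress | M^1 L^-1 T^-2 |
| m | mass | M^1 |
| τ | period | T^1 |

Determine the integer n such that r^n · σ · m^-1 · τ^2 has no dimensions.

1

Balance the L exponent: (1)·n from r, plus (-1) − (0) + 2·(0) = -1 from the rest, must sum to zero.
n − 1 = 0, so n = 1.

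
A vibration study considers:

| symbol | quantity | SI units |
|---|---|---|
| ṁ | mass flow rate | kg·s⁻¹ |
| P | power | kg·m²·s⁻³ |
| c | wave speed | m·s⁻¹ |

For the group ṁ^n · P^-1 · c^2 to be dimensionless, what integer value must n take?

1

Balance the M exponent: (1)·n from ṁ, plus −(1) + 2·(0) = -1 from the rest, must sum to zero.
n − 1 = 0, so n = 1.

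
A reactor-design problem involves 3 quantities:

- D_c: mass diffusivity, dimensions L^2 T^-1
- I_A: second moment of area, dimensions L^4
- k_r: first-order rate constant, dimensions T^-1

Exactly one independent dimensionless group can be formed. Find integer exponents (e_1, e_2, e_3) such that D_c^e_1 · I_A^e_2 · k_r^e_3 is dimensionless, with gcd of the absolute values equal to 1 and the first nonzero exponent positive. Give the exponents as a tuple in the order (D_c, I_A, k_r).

L: e_1·(2) + e_2·(4) + e_3·(0) = 0
T: e_1·(-1) + e_2·(0) + e_3·(-1) = 0
Solving this homogeneous linear system for the smallest-integer solution (first nonzero entry positive) gives (2, -1, -2).

(2, -1, -2)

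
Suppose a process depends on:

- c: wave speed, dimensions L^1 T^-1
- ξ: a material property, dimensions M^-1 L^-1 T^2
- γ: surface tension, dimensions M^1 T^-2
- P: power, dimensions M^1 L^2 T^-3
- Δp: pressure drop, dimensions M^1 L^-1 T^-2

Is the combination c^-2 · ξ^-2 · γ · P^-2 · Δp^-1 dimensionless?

no

Sum the exponent of each base dimension across the product:
  M: −2·[c]_M − 2·[ξ]_M + [γ]_M − 2·[P]_M − [Δp]_M = −2·(0) − 2·(-1) + (1) − 2·(1) − (1) = 0
  L: −2·[c]_L − 2·[ξ]_L + [γ]_L − 2·[P]_L − [Δp]_L = −2·(1) − 2·(-1) + (0) − 2·(2) − (-1) = -3
  T: −2·[c]_T − 2·[ξ]_T + [γ]_T − 2·[P]_T − [Δp]_T = −2·(-1) − 2·(2) + (-2) − 2·(-3) − (-2) = 4
Net dimensions [L⁻³ T⁴] ≠ [1] — not dimensionless.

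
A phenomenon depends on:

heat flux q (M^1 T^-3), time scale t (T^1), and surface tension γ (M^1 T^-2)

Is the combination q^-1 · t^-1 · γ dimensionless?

Sum the exponent of each base dimension across the product:
  M: −[q]_M − [t]_M + [γ]_M = −(1) − (0) + (1) = 0
  L: −[q]_L − [t]_L + [γ]_L = −(0) − (0) + (0) = 0
  T: −[q]_T − [t]_T + [γ]_T = −(-3) − (1) + (-2) = 0
  I: −[q]_I − [t]_I + [γ]_I = −(0) − (0) + (0) = 0
All base exponents vanish — dimensionless.

yes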